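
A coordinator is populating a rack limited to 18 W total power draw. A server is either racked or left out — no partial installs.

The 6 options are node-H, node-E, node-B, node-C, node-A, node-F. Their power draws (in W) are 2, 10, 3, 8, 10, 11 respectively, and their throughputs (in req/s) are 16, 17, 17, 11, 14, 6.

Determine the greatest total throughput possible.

50

Allowing fractional choices, the relaxed optimum would be about 54.2, but servers are indivisible.
node-H + node-B + node-A: power draw 2 + 3 + 10 = 15 ≤ 18, throughput 16 + 17 + 14 = 47.
node-H + node-E + node-B: power draw 2 + 10 + 3 = 15 ≤ 18, throughput 16 + 17 + 17 = 50.
Best is node-H, node-E, and node-B with total throughput 50.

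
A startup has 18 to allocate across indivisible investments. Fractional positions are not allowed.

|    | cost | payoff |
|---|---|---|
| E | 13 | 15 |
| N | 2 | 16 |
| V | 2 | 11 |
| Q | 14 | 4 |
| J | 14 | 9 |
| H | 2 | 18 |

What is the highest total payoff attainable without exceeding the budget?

49

N + V + H: cost 2 + 2 + 2 = 6 ≤ 18, payoff 16 + 11 + 18 = 45.
E + N + H: cost 13 + 2 + 2 = 17 ≤ 18, payoff 15 + 16 + 18 = 49.
Best is E, N, and H with total payoff 49.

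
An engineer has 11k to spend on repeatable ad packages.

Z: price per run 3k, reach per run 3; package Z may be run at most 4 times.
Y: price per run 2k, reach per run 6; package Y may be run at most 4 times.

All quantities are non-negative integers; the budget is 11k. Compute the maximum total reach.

27

This is a bounded integer knapsack.
Y has the best ratio (6/2); taking only Y gives at most 4×6 = 24 (stopped by the supply cap of 4).
Mixing does better — 1×Z and 4×Y: price 11 ≤ 11, reach 1·3 + 4·6 = 27.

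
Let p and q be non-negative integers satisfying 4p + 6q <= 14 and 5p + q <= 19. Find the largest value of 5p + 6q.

(p,q)=(2,1): 4·2+6·1=14≤14, 5·2+1·1=11≤19, objective 16.
(p,q)=(3,0): 4·3+6·0=12≤14, 5·3+1·0=15≤19, objective 15.
(p,q)=(1,1): 4·1+6·1=10≤14, 5·1+1·1=6≤19, objective 11.
The best lattice point is (2,1), giving 16.

16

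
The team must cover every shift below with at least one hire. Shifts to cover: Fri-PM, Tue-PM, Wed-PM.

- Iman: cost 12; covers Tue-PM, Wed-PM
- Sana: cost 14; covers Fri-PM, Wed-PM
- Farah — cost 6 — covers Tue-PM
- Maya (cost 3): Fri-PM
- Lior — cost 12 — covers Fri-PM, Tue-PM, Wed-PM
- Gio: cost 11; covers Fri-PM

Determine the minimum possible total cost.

12

The greedy cost-per-new-shift heuristic would pick Maya and Iman for 15, but a cheaper cover exists.
Lior alone covers Fri-PM, Tue-PM, Wed-PM — every shift.
Total cost: 12.
No cover costs less than 12.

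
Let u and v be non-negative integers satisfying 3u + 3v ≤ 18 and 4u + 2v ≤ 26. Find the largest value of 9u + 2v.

54

(u,v)=(6,0): 3·6+3·0=18≤18, 4·6+2·0=24≤26, objective 54.
(u,v)=(5,1): 3·5+3·1=18≤18, 4·5+2·1=22≤26, objective 47.
(u,v)=(5,0): 3·5+3·0=15≤18, 4·5+2·0=20≤26, objective 45.
No feasible integer point exceeds 54.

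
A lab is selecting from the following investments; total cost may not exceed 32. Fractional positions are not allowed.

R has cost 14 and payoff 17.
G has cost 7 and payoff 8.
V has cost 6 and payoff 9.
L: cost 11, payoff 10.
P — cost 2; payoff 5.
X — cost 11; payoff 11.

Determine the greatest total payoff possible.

Take R, G, V, and P: cost 14 + 7 + 6 + 2 = 29 ≤ 32, payoff 17 + 8 + 9 + 5 = 39.
No other feasible combination does better.

39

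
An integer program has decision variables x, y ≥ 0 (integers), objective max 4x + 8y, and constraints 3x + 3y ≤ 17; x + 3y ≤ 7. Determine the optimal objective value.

24

Relaxing integrality, the LP optimum is 25.33 at (x,y) = (5, 0.667), which is not an integer point.
(x,y)=(4,1): 3·4+3·1=15≤17, 1·4+3·1=7≤7, objective 24.
(x,y)=(3,1): 3·3+3·1=12≤17, 1·3+3·1=6≤7, objective 20.
(x,y)=(5,0): 3·5+3·0=15≤17, 1·5+3·0=5≤7, objective 20.
The best lattice point is (4,1), giving 24.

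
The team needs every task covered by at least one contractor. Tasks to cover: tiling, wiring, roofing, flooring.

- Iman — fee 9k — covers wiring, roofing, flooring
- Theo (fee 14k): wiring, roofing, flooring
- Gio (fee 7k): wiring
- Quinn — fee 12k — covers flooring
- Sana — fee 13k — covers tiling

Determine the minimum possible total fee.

22

Choose Iman and Sana: together they cover tiling, wiring, roofing, flooring — every task.
Total fee: 9 + 13 = 22.
No cover costs less than 22.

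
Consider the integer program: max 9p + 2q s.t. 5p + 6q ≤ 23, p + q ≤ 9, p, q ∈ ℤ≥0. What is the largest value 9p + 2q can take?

Relaxing integrality, the LP optimum is 41.40 at (p,q) = (4.6, 0), which is not an integer point.
(p,q)=(4,0): 5·4+6·0=20≤23, 1·4+1·0=4≤9, objective 36.
(p,q)=(3,1): 5·3+6·1=21≤23, 1·3+1·1=4≤9, objective 29.
(p,q)=(3,0): 5·3+6·0=15≤23, 1·3+1·0=3≤9, objective 27.
No feasible integer point exceeds 36.

36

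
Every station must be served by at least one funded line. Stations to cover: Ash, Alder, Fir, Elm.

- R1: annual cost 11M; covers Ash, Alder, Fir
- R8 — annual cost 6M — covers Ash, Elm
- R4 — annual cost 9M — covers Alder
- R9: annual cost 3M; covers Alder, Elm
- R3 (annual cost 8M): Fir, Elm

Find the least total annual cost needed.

Choose R1 and R9: together they cover Ash, Alder, Fir, Elm — every station.
Total annual cost: 11 + 3 = 14.

14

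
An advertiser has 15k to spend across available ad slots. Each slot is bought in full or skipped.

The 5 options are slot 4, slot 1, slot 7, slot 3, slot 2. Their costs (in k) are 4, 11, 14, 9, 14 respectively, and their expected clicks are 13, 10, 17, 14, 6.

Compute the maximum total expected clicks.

Allowing fractional choices, the relaxed optimum would be about 29.4, but ad slots are indivisible.
slot 4 + slot 3: cost 4 + 9 = 13 ≤ 15, expected clicks 13 + 14 = 27.
slot 4 + slot 1: cost 4 + 11 = 15 ≤ 15, expected clicks 13 + 10 = 23.
Best is slot 4 and slot 3 with total expected clicks 27.

27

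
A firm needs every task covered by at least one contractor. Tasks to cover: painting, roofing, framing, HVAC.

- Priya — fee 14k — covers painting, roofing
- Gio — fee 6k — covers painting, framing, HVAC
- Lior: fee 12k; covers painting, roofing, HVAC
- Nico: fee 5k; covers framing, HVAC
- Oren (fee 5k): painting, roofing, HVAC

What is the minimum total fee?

Choose Nico and Oren: together they cover painting, roofing, framing, HVAC — every task.
Total fee: 5 + 5 = 10.

10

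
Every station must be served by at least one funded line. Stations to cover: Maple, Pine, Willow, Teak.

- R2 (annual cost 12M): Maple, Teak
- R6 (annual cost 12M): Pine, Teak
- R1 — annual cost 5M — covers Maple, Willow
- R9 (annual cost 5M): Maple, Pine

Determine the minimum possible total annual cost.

This is a weighted set-cover instance.
Choose R6 and R1: together they cover Maple, Pine, Willow, Teak — every station.
Total annual cost: 12 + 5 = 17.

17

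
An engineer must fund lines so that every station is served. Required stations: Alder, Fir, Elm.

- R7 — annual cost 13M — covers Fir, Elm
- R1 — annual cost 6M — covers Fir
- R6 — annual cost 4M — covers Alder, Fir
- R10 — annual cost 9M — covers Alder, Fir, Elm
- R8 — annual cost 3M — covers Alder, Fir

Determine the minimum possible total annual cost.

9

This is a weighted set-cover instance.
The greedy cost-per-new-station heuristic would pick R8 and R10 for 12, but a cheaper cover exists.
R10 alone covers Alder, Fir, Elm — every station.
Total annual cost: 9.
No cover costs less than 9.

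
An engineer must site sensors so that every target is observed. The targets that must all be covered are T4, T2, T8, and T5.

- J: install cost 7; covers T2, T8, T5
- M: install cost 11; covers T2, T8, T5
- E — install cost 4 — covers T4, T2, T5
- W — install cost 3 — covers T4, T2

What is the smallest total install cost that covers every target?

The greedy cost-per-new-target heuristic would pick E and J for 11, but a cheaper cover exists.
Choose J and W: together they cover T4, T2, T8, T5 — every target.
Total install cost: 7 + 3 = 10.
No cover costs less than 10.

10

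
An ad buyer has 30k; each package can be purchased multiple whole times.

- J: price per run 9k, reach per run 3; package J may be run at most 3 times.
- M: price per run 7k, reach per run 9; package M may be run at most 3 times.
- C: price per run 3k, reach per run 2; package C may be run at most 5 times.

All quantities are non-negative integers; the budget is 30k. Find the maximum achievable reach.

33

M has the best ratio (9/7); taking only M gives at most 3×9 = 27 (stopped by the supply cap of 3).
Mixing does better — 3×M and 3×C: price 30 ≤ 30, reach 3·9 + 3·2 = 33.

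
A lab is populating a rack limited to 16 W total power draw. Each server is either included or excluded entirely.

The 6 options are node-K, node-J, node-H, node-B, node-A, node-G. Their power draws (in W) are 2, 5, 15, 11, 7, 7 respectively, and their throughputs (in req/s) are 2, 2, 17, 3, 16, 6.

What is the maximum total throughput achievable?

This is an integer program with binary decision variables.
node-A + node-G: power draw 7 + 7 = 14 ≤ 16, throughput 16 + 6 = 22.
node-K + node-A + node-G: power draw 2 + 7 + 7 = 16 ≤ 16, throughput 2 + 16 + 6 = 24.
node-K + node-J + node-A: power draw 2 + 5 + 7 = 14 ≤ 16, throughput 2 + 2 + 16 = 20.
Best is node-K, node-A, and node-G with total throughput 24.

24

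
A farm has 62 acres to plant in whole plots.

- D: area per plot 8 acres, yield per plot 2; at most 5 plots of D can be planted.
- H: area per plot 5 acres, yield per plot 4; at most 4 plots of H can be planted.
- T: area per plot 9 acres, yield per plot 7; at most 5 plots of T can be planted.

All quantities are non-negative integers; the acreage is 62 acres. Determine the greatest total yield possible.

This is a bounded integer knapsack.
4×H and 4×T: area 56 ≤ 62, yield 4·4 + 4·7 = 44.
3×H and 5×T: area 60 ≤ 62, yield 3·4 + 5·7 = 47.
Best is 47.

47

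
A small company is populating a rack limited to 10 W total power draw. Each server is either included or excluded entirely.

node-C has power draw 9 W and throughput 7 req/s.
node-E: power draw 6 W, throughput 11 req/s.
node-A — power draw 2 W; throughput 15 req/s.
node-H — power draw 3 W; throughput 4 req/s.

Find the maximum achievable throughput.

This is an integer program with binary decision variables.
Take node-E and node-A: power draw 6 + 2 = 8 ≤ 10, throughput 11 + 15 = 26.
No other feasible combination does better.

26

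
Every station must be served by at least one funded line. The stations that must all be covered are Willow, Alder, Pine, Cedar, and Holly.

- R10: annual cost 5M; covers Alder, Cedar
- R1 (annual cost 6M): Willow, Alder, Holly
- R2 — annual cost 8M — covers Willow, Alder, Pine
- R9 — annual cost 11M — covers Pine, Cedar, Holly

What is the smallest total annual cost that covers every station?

17

Choose R1 and R9: together they cover Willow, Alder, Pine, Cedar, Holly — every station.
Total annual cost: 6 + 11 = 17.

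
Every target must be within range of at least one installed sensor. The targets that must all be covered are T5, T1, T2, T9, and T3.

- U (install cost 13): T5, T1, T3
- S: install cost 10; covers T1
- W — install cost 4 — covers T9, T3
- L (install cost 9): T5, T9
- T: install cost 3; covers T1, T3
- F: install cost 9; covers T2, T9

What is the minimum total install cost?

Choose L, T, and F: together they cover T5, T1, T2, T9, T3 — every target.
Total install cost: 9 + 3 + 9 = 21.

21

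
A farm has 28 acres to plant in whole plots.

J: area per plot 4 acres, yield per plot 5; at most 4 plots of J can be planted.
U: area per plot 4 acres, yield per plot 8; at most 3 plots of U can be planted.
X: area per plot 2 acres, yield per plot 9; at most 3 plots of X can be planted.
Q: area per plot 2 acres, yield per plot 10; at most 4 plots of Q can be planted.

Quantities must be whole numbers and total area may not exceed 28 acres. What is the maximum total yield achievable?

91

This is a bounded integer knapsack.
3×U, 3×X, and 4×Q: area 26 ≤ 28, yield 3·8 + 3·9 + 4·10 = 91.
1×J, 2×U, 3×X, and 4×Q: area 26 ≤ 28, yield 1·5 + 2·8 + 3·9 + 4·10 = 88.
Best is 91.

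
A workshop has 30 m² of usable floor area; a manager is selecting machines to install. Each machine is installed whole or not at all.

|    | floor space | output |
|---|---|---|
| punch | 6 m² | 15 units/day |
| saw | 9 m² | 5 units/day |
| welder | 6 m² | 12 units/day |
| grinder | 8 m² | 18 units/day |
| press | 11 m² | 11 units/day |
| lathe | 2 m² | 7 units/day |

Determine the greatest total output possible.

Allowing fractional choices, the relaxed optimum would be about 60.0, but machines are indivisible.
punch + welder + grinder + lathe: floor space 6 + 6 + 8 + 2 = 22 ≤ 30, output 15 + 12 + 18 + 7 = 52.
punch + saw + welder + grinder: floor space 6 + 9 + 6 + 8 = 29 ≤ 30, output 15 + 5 + 12 + 18 = 50.
punch + grinder + press + lathe: floor space 6 + 8 + 11 + 2 = 27 ≤ 30, output 15 + 18 + 11 + 7 = 51.
Best is punch, welder, grinder, and lathe with total output 52.

52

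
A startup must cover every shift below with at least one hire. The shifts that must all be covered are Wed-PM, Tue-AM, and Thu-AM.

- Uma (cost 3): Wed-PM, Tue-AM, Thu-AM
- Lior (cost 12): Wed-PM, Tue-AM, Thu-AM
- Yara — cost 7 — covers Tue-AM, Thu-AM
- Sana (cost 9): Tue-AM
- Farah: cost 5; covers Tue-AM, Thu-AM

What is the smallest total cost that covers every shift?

Uma alone covers Wed-PM, Tue-AM, Thu-AM — every shift.
Total cost: 3.
No cover costs less than 3.

3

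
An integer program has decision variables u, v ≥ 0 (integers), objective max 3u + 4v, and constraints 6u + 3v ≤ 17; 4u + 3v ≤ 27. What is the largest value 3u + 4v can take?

20

(u,v)=(0,5): 6·0+3·5=15≤17, 4·0+3·5=15≤27, objective 20.
(u,v)=(0,4): 6·0+3·4=12≤17, 4·0+3·4=12≤27, objective 16.
The best lattice point is (0,5), giving 20.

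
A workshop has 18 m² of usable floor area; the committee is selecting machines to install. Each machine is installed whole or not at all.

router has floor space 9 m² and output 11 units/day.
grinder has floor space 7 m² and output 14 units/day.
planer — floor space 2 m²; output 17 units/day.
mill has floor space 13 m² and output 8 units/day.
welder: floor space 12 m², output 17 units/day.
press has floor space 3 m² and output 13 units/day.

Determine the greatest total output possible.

This is an integer program with binary decision variables.
Allowing fractional choices, the relaxed optimum would be about 52.5, but machines are indivisible.
grinder + planer + press: floor space 7 + 2 + 3 = 12 ≤ 18, output 14 + 17 + 13 = 44.
planer + welder + press: floor space 2 + 12 + 3 = 17 ≤ 18, output 17 + 17 + 13 = 47.
Best is planer, welder, and press with total output 47.

47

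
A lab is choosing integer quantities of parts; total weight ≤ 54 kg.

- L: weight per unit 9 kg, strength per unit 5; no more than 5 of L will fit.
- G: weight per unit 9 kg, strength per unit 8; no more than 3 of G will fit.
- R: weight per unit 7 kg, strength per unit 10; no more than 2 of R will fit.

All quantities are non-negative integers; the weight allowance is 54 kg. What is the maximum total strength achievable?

Take 1×L, 3×G, and 2×R: weight 50 ≤ 54, strength 1·5 + 3·8 + 2·10 = 49.
R has the best ratio (10/7) and is taken to its limit of 2; remaining capacity is filled optimally with the others.

49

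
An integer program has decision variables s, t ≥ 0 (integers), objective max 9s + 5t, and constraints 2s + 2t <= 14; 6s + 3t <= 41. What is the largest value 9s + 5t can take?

Relaxing integrality, the LP optimum is 61.67 at (s,t) = (6.67, 0.333), which is not an integer point.
(s,t)=(6,1): 2·6+2·1=14≤14, 6·6+3·1=39≤41, objective 59.
(s,t)=(5,2): 2·5+2·2=14≤14, 6·5+3·2=36≤41, objective 55.
(s,t)=(6,0): 2·6+2·0=12≤14, 6·6+3·0=36≤41, objective 54.
(s,t)=(5,1): 2·5+2·1=12≤14, 6·5+3·1=33≤41, objective 50.
The best lattice point is (6,1), giving 59.

59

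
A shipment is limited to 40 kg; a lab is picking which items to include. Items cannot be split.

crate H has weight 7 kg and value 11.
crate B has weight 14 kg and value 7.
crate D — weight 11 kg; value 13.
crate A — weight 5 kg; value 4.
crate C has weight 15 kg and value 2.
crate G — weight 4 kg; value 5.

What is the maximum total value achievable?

crate H + crate B + crate D + crate G: weight 7 + 14 + 11 + 4 = 36 ≤ 40, value 11 + 7 + 13 + 5 = 36.
crate H + crate B + crate D + crate A: weight 7 + 14 + 11 + 5 = 37 ≤ 40, value 11 + 7 + 13 + 4 = 35.
crate H + crate D + crate A + crate G: weight 7 + 11 + 5 + 4 = 27 ≤ 40, value 11 + 13 + 4 + 5 = 33.
Best is crate H, crate B, crate D, and crate G with total value 36.

36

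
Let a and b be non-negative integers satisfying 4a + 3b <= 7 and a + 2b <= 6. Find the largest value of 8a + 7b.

(a,b)=(1,1): 4·1+3·1=7≤7, 1·1+2·1=3≤6, objective 15.
(a,b)=(0,2): 4·0+3·2=6≤7, 1·0+2·2=4≤6, objective 14.
(a,b)=(1,0): 4·1+3·0=4≤7, 1·1+2·0=1≤6, objective 8.
No feasible integer point exceeds 15.

15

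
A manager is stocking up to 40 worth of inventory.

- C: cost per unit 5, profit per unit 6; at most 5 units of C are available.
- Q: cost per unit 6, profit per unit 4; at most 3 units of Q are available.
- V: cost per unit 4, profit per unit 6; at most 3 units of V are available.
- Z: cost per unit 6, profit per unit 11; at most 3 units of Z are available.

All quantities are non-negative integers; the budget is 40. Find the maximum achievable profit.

63

Z has the best ratio (11/6); taking only Z gives at most 3×11 = 33 (stopped by the supply cap of 3).
Mixing does better — 2×C, 3×V, and 3×Z: cost 40 ≤ 40, profit 2·6 + 3·6 + 3·11 = 63.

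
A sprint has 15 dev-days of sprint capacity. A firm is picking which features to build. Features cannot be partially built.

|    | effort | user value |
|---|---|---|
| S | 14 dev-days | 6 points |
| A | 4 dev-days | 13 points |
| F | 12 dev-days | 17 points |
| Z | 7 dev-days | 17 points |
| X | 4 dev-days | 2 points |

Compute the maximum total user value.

A + Z + X: effort 4 + 7 + 4 = 15 ≤ 15, user value 13 + 17 + 2 = 32.
A + Z: effort 4 + 7 = 11 ≤ 15, user value 13 + 17 = 30.
Z + X: effort 7 + 4 = 11 ≤ 15, user value 17 + 2 = 19.
Best is A, Z, and X with total user value 32.

32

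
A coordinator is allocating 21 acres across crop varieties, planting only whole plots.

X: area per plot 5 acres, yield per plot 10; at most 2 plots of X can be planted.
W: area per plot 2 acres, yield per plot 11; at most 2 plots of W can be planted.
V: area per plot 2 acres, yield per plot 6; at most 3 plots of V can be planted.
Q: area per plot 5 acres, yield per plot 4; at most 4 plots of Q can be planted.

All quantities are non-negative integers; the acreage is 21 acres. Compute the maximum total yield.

60

1×X, 2×W, 3×V, and 1×Q: area 20 ≤ 21, yield 1·10 + 2·11 + 3·6 + 1·4 = 54.
2×X, 2×W, and 3×V: area 20 ≤ 21, yield 2·10 + 2·11 + 3·6 = 60.
Best is 60.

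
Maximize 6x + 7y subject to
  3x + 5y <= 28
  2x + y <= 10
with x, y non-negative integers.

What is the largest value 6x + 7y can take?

41

(x,y)=(1,5) is feasible, giving 41.
(x,y)=(2,4) is feasible, giving 40.
(x,y)=(3,3) is feasible, giving 39.
(x,y)=(4,2) is feasible, giving 38.
Maximum is 41 at (x,y)=(1,5).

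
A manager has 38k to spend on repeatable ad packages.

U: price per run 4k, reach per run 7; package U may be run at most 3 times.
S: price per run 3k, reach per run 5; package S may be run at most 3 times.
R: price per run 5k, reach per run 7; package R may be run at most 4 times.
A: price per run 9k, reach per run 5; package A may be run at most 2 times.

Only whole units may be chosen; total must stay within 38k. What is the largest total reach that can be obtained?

59

Take 3×U, 2×S, and 4×R: price 38 ≤ 38, reach 3·7 + 2·5 + 4·7 = 59.
U has the best ratio (7/4) and is taken to its limit of 3; remaining capacity is filled optimally with the others.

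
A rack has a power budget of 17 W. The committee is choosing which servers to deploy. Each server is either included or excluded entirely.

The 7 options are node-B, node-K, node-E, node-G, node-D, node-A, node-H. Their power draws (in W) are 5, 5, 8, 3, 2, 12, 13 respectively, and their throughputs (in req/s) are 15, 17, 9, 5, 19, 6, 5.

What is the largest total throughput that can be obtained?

56

This is a 0-1 knapsack instance.
Allowing fractional choices, the relaxed optimum would be about 58.2, but servers are indivisible.
node-K + node-E + node-D: power draw 5 + 8 + 2 = 15 ≤ 17, throughput 17 + 9 + 19 = 45.
node-B + node-K + node-D: power draw 5 + 5 + 2 = 12 ≤ 17, throughput 15 + 17 + 19 = 51.
node-B + node-K + node-G + node-D: power draw 5 + 5 + 3 + 2 = 15 ≤ 17, throughput 15 + 17 + 5 + 19 = 56.
Best is node-B, node-K, node-G, and node-D with total throughput 56.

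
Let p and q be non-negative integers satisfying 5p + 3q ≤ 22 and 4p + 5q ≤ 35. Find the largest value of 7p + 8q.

(p,q)=(0,7) is feasible, giving 56.
(p,q)=(0,6) is feasible, giving 48.
(p,q)=(1,5) is feasible, giving 47.
No feasible integer point exceeds 56.

56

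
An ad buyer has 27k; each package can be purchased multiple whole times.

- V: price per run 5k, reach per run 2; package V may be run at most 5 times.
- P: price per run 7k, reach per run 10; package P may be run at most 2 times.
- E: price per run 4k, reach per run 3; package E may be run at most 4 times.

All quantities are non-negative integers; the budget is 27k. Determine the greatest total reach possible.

29

2×P and 3×E: price 26 ≤ 27, reach 2·10 + 3·3 = 29.
1×V, 2×P, and 2×E: price 27 ≤ 27, reach 1·2 + 2·10 + 2·3 = 28.
Best is 29.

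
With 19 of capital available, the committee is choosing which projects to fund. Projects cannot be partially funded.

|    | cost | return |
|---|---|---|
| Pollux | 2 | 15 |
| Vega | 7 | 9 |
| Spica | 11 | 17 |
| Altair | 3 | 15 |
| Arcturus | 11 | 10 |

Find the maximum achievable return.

47

Take Pollux, Spica, and Altair: cost 2 + 11 + 3 = 16 ≤ 19, return 15 + 17 + 15 = 47.
No other feasible combination does better.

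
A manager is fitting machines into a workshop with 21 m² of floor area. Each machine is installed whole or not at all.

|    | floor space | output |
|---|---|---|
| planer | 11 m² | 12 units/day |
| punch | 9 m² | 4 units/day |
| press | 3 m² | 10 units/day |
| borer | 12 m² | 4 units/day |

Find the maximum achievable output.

planer + press: floor space 11 + 3 = 14 ≤ 21, output 12 + 10 = 22.
planer + punch: floor space 11 + 9 = 20 ≤ 21, output 12 + 4 = 16.
punch + press: floor space 9 + 3 = 12 ≤ 21, output 4 + 10 = 14.
Best is planer and press with total output 22.

22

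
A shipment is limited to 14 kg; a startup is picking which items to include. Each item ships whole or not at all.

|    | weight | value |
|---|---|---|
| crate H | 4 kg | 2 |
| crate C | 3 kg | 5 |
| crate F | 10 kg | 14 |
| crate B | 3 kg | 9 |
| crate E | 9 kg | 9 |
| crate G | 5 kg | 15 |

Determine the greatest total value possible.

29

Treat it as a binary knapsack problem.
Take crate C, crate B, and crate G: weight 3 + 3 + 5 = 11 ≤ 14, value 5 + 9 + 15 = 29.
No other feasible combination does better.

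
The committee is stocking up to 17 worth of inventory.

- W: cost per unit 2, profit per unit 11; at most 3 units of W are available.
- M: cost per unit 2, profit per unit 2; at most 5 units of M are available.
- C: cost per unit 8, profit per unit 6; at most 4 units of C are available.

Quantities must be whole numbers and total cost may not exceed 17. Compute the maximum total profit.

This is a bounded integer knapsack.
3×W and 5×M: cost 16 ≤ 17, profit 3·11 + 5·2 = 43.
3×W, 1×M, and 1×C: cost 16 ≤ 17, profit 3·11 + 1·2 + 1·6 = 41.
Best is 43.

43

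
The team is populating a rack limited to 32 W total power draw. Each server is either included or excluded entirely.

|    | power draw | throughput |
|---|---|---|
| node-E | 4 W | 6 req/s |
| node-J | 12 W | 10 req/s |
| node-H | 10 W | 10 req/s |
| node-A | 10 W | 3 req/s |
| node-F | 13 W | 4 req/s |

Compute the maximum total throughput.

26

Allowing fractional choices, the relaxed optimum would be about 27.8, but servers are indivisible.
node-E + node-J + node-H: power draw 4 + 12 + 10 = 26 ≤ 32, throughput 6 + 10 + 10 = 26.
node-J + node-H + node-A: power draw 12 + 10 + 10 = 32 ≤ 32, throughput 10 + 10 + 3 = 23.
Best is node-E, node-J, and node-H with total throughput 26.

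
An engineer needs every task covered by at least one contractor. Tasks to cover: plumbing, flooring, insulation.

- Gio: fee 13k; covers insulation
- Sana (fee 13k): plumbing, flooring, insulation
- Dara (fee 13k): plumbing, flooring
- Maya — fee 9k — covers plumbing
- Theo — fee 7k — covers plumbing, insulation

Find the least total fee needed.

13

The greedy cost-per-new-task heuristic would pick Theo and Sana for 20, but a cheaper cover exists.
Sana alone covers plumbing, flooring, insulation — every task.
Total fee: 13.
No cover costs less than 13.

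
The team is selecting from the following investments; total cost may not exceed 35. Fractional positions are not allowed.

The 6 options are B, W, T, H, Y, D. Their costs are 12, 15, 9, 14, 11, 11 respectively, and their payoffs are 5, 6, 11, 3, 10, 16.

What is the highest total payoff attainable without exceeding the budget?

37

W + T + D: cost 15 + 9 + 11 = 35 ≤ 35, payoff 6 + 11 + 16 = 33.
T + Y + D: cost 9 + 11 + 11 = 31 ≤ 35, payoff 11 + 10 + 16 = 37.
Best is T, Y, and D with total payoff 37.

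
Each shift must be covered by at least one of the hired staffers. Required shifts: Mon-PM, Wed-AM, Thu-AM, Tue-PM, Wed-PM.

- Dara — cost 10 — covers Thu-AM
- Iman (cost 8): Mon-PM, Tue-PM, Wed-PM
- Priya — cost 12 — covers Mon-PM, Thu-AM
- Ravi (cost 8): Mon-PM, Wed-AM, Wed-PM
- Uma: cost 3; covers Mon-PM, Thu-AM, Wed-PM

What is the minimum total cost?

This is an integer covering problem.
Choose Iman, Ravi, and Uma: together they cover Mon-PM, Wed-AM, Thu-AM, Tue-PM, Wed-PM — every shift.
Total cost: 8 + 8 + 3 = 19.
No cover costs less than 19.

19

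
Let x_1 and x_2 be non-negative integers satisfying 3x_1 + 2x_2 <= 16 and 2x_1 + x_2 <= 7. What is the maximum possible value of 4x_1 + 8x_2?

(x_1,x_2)=(0,7) is feasible, giving 56.
(x_1,x_2)=(0,6) is feasible, giving 48.
No feasible integer point exceeds 56.

56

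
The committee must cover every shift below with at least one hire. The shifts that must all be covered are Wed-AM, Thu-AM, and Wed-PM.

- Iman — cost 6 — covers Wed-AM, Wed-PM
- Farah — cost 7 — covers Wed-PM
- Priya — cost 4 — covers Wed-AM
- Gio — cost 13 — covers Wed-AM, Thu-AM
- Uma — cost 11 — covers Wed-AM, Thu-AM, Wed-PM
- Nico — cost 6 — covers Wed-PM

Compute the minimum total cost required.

This is a weighted set-cover instance.
Uma alone covers Wed-AM, Thu-AM, Wed-PM — every shift.
Total cost: 11.

11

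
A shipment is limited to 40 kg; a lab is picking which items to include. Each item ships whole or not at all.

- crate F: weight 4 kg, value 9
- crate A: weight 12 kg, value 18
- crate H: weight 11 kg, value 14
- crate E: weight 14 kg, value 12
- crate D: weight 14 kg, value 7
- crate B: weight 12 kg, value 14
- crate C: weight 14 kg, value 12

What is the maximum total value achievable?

55

Allowing fractional choices, the relaxed optimum would be about 55.9, but items are indivisible.
crate A + crate H + crate B: weight 12 + 11 + 12 = 35 ≤ 40, value 18 + 14 + 14 = 46.
crate F + crate A + crate H + crate B: weight 4 + 12 + 11 + 12 = 39 ≤ 40, value 9 + 18 + 14 + 14 = 55.
Best is crate F, crate A, crate H, and crate B with total value 55.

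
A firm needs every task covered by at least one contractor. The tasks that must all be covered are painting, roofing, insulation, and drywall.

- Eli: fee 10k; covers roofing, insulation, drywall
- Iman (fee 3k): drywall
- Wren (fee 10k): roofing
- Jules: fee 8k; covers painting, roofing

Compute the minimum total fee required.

The greedy cost-per-new-task heuristic would pick Iman, Jules, and Eli for 21, but a cheaper cover exists.
Choose Eli and Jules: together they cover painting, roofing, insulation, drywall — every task.
Total fee: 10 + 8 = 18.
No cover costs less than 18.

18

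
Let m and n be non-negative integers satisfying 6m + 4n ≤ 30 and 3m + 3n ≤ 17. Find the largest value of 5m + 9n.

45

(m,n)=(0,5): 6·0+4·5=20≤30, 3·0+3·5=15≤17, objective 45.
(m,n)=(1,4): 6·1+4·4=22≤30, 3·1+3·4=15≤17, objective 41.
(m,n)=(0,4): 6·0+4·4=16≤30, 3·0+3·4=12≤17, objective 36.
The best lattice point is (0,5), giving 45.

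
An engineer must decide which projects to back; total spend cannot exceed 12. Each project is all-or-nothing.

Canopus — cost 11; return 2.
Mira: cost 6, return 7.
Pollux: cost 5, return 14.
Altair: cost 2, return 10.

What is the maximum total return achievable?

24

This is a 0-1 knapsack instance.
Pollux + Altair: cost 5 + 2 = 7 ≤ 12, return 14 + 10 = 24.
Mira + Pollux: cost 6 + 5 = 11 ≤ 12, return 7 + 14 = 21.
Mira + Altair: cost 6 + 2 = 8 ≤ 12, return 7 + 10 = 17.
Best is Pollux and Altair with total return 24.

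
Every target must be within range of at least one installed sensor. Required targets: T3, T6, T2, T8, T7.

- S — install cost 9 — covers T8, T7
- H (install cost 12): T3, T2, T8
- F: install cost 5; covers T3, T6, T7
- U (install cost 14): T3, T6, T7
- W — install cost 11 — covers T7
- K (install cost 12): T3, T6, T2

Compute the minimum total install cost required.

Choose H and F: together they cover T3, T6, T2, T8, T7 — every target.
Total install cost: 12 + 5 = 17.
No cover costs less than 17.

17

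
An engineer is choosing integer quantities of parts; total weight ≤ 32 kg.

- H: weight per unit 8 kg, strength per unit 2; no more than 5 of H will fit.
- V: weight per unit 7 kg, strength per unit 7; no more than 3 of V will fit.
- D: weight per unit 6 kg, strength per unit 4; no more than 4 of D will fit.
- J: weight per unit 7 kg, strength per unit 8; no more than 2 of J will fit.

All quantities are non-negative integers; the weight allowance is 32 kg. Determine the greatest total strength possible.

30

This is a bounded integer knapsack.
3×V and 1×J: weight 28 ≤ 32, strength 3·7 + 1·8 = 29.
2×V and 2×J: weight 28 ≤ 32, strength 2·7 + 2·8 = 30.
Best is 30.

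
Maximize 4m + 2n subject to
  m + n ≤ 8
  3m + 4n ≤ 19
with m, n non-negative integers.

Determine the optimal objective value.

The continuous relaxation peaks at (6.33, 0) with value 25.33; rounding to a feasible lattice point costs some objective.
(m,n)=(6,0): 1·6+1·0=6≤8, 3·6+4·0=18≤19, objective 24.
(m,n)=(5,1): 1·5+1·1=6≤8, 3·5+4·1=19≤19, objective 22.
(m,n)=(5,0): 1·5+1·0=5≤8, 3·5+4·0=15≤19, objective 20.
No feasible integer point exceeds 24.

24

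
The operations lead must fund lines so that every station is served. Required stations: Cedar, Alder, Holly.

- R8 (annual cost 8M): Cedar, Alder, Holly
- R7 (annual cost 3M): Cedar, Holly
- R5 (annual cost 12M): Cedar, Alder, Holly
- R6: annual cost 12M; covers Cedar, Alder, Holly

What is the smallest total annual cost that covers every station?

8

The greedy cost-per-new-station heuristic would pick R7 and R8 for 11, but a cheaper cover exists.
R8 alone covers Cedar, Alder, Holly — every station.
Total annual cost: 8.
No cover costs less than 8.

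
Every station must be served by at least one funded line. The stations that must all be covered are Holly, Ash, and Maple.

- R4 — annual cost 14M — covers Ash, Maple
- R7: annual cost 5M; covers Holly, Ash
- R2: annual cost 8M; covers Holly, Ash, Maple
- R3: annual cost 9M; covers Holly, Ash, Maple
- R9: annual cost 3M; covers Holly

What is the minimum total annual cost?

8

The greedy cost-per-new-station heuristic would pick R7 and R2 for 13, but a cheaper cover exists.
R2 alone covers Holly, Ash, Maple — every station.
Total annual cost: 8.
No cover costs less than 8.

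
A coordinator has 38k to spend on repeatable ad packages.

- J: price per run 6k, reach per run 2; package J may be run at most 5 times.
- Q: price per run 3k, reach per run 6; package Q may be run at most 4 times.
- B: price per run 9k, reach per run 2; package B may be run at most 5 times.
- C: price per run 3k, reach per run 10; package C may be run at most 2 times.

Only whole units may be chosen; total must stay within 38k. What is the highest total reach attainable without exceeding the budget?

3×J, 4×Q, and 2×C: price 36 ≤ 38, reach 3·2 + 4·6 + 2·10 = 50.
4×Q, 2×B, and 2×C: price 36 ≤ 38, reach 4·6 + 2·2 + 2·10 = 48.
Best is 50.

50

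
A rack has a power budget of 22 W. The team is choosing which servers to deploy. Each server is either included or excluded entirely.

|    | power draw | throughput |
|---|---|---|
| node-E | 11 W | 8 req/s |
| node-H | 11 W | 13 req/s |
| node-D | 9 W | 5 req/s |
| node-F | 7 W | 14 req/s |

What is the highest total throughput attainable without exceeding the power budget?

27

Take node-H and node-F: power draw 11 + 7 = 18 ≤ 22, throughput 13 + 14 = 27.
No other feasible combination does better.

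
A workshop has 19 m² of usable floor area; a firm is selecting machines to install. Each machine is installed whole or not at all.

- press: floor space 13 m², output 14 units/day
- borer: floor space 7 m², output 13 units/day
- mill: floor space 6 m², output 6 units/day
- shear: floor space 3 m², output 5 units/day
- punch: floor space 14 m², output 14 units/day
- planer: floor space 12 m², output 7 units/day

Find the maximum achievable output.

Allowing fractional choices, the relaxed optimum would be about 27.7, but machines are indivisible.
borer + mill + shear: floor space 7 + 6 + 3 = 16 ≤ 19, output 13 + 6 + 5 = 24.
press + mill: floor space 13 + 6 = 19 ≤ 19, output 14 + 6 = 20.
Best is borer, mill, and shear with total output 24.

24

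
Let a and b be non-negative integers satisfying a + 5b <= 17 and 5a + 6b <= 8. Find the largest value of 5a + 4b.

5

Relaxing integrality, the LP optimum is 8.00 at (a,b) = (1.6, 0), which is not an integer point.
(a,b)=(1,0) is feasible, giving 5.
(a,b)=(0,1) is feasible, giving 4.
Maximum is 5 at (a,b)=(1,0).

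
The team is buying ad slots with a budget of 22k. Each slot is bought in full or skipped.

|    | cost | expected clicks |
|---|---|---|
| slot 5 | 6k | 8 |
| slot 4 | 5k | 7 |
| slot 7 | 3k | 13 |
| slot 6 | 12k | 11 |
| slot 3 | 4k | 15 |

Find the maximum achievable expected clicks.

43

slot 7 + slot 6 + slot 3: cost 3 + 12 + 4 = 19 ≤ 22, expected clicks 13 + 11 + 15 = 39.
slot 5 + slot 4 + slot 7 + slot 3: cost 6 + 5 + 3 + 4 = 18 ≤ 22, expected clicks 8 + 7 + 13 + 15 = 43.
Best is slot 5, slot 4, slot 7, and slot 3 with total expected clicks 43.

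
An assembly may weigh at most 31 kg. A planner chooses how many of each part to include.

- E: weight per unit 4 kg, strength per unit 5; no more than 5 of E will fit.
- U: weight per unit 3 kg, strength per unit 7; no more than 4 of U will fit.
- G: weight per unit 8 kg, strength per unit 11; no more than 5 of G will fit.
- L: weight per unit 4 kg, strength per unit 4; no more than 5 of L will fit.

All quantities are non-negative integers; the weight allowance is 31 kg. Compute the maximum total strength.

50

This is a bounded integer knapsack.
Take 4×U and 2×G: weight 28 ≤ 31, strength 4·7 + 2·11 = 50.
U has the best ratio (7/3) and is taken to its limit of 4; remaining capacity is filled optimally with the others.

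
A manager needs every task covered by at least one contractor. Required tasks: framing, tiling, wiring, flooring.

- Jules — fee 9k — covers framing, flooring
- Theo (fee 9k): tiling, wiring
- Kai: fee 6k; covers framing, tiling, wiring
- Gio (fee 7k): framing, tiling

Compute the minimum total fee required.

15

Choose Jules and Kai: together they cover framing, tiling, wiring, flooring — every task.
Total fee: 9 + 6 = 15.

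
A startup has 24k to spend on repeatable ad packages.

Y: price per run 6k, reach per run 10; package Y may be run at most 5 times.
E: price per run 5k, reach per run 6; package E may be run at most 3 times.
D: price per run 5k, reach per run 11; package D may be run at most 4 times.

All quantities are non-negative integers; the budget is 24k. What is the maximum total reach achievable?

D has the best ratio (11/5); taking only D gives at most 4×11 = 44 (stopped by the price limit).
Optimal: 4×D: price 20 ≤ 24, reach 4·11 = 44.

44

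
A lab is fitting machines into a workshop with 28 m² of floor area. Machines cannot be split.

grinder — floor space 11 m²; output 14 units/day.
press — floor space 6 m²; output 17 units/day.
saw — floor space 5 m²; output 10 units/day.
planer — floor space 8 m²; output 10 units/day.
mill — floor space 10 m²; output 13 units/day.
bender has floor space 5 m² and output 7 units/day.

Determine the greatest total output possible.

Treat it as a binary knapsack problem.
Take grinder, press, saw, and bender: floor space 11 + 6 + 5 + 5 = 27 ≤ 28, output 14 + 17 + 10 + 7 = 48.
No other feasible combination does better.

48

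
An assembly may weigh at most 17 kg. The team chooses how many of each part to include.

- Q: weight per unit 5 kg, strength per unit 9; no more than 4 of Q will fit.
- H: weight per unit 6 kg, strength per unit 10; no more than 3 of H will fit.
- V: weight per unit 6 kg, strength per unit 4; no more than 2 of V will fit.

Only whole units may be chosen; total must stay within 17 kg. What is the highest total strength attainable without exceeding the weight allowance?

29

Q has the best ratio (9/5); taking only Q gives at most 3×9 = 27 (stopped by the weight limit).
Mixing does better — 1×Q and 2×H: weight 17 ≤ 17, strength 1·9 + 2·10 = 29.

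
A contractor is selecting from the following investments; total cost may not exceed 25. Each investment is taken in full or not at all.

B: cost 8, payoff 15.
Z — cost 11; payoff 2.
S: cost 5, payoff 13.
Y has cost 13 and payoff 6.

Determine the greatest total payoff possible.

Take B, Z, and S: cost 8 + 11 + 5 = 24 ≤ 25, payoff 15 + 2 + 13 = 30.
No other feasible combination does better.

30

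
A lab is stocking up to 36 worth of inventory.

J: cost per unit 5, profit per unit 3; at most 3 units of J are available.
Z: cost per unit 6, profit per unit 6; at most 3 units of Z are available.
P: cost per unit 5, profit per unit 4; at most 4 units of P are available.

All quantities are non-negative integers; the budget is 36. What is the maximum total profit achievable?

This is a bounded integer knapsack.
Take 3×Z and 3×P: cost 33 ≤ 36, profit 3·6 + 3·4 = 30.
Z has the best ratio (6/6) and is taken to its limit of 3; remaining capacity is filled optimally with the others.

30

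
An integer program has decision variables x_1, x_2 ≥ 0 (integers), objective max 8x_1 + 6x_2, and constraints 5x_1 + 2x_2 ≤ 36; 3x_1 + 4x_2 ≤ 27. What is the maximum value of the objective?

60

(x_1,x_2)=(6,2): 5·6+2·2=34≤36, 3·6+4·2=26≤27, objective 60.
(x_1,x_2)=(5,3): 5·5+2·3=31≤36, 3·5+4·3=27≤27, objective 58.
(x_1,x_2)=(7,0): 5·7+2·0=35≤36, 3·7+4·0=21≤27, objective 56.
Maximum is 60 at (x_1,x_2)=(6,2).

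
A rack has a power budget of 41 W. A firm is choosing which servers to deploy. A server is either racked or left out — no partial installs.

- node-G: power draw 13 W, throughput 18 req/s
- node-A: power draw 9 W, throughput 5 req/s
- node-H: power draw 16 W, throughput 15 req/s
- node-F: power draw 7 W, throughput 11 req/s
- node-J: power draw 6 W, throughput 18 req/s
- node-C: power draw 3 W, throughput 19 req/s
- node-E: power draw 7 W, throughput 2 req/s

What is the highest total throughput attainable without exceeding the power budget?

node-G + node-A + node-F + node-J + node-C: power draw 13 + 9 + 7 + 6 + 3 = 38 ≤ 41, throughput 18 + 5 + 11 + 18 + 19 = 71.
node-G + node-H + node-J + node-C: power draw 13 + 16 + 6 + 3 = 38 ≤ 41, throughput 18 + 15 + 18 + 19 = 70.
Best is node-G, node-A, node-F, node-J, and node-C with total throughput 71.

71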